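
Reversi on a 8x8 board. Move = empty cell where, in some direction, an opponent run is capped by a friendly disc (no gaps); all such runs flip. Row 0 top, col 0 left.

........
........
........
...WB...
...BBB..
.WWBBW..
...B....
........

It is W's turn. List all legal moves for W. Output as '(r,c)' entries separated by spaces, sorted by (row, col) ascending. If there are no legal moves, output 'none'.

Answer: (2,5) (3,5) (7,3) (7,4)

Derivation:
(2,3): no bracket -> illegal
(2,4): no bracket -> illegal
(2,5): flips 2 -> legal
(3,2): no bracket -> illegal
(3,5): flips 2 -> legal
(3,6): no bracket -> illegal
(4,2): no bracket -> illegal
(4,6): no bracket -> illegal
(5,6): no bracket -> illegal
(6,2): no bracket -> illegal
(6,4): no bracket -> illegal
(6,5): no bracket -> illegal
(7,2): no bracket -> illegal
(7,3): flips 3 -> legal
(7,4): flips 1 -> legal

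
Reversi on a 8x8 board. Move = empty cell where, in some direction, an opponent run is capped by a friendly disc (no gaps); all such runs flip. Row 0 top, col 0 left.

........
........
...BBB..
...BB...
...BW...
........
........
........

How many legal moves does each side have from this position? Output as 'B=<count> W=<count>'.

-- B to move --
(3,5): no bracket -> illegal
(4,5): flips 1 -> legal
(5,3): no bracket -> illegal
(5,4): flips 1 -> legal
(5,5): flips 1 -> legal
B mobility = 3
-- W to move --
(1,2): no bracket -> illegal
(1,3): no bracket -> illegal
(1,4): flips 2 -> legal
(1,5): no bracket -> illegal
(1,6): no bracket -> illegal
(2,2): flips 1 -> legal
(2,6): no bracket -> illegal
(3,2): no bracket -> illegal
(3,5): no bracket -> illegal
(3,6): no bracket -> illegal
(4,2): flips 1 -> legal
(4,5): no bracket -> illegal
(5,2): no bracket -> illegal
(5,3): no bracket -> illegal
(5,4): no bracket -> illegal
W mobility = 3

Answer: B=3 W=3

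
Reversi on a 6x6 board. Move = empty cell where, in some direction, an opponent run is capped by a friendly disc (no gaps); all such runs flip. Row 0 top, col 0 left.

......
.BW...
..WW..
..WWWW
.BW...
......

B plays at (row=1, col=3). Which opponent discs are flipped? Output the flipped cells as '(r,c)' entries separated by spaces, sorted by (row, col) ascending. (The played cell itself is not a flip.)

Dir NW: first cell '.' (not opp) -> no flip
Dir N: first cell '.' (not opp) -> no flip
Dir NE: first cell '.' (not opp) -> no flip
Dir W: opp run (1,2) capped by B -> flip
Dir E: first cell '.' (not opp) -> no flip
Dir SW: opp run (2,2), next='.' -> no flip
Dir S: opp run (2,3) (3,3), next='.' -> no flip
Dir SE: first cell '.' (not opp) -> no flip

Answer: (1,2)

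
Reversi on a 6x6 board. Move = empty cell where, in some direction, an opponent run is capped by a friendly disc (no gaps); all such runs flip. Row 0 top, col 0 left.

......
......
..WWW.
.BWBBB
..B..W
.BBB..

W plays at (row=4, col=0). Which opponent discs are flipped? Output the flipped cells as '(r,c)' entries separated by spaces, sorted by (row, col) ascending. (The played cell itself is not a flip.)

Answer: (3,1)

Derivation:
Dir NW: edge -> no flip
Dir N: first cell '.' (not opp) -> no flip
Dir NE: opp run (3,1) capped by W -> flip
Dir W: edge -> no flip
Dir E: first cell '.' (not opp) -> no flip
Dir SW: edge -> no flip
Dir S: first cell '.' (not opp) -> no flip
Dir SE: opp run (5,1), next=edge -> no flip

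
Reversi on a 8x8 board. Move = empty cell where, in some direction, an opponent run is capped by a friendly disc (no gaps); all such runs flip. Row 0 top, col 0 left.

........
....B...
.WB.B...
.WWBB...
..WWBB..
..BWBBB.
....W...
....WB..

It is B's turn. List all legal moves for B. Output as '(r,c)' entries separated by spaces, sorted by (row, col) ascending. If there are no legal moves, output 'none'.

(1,0): flips 3 -> legal
(1,1): no bracket -> illegal
(1,2): no bracket -> illegal
(2,0): flips 5 -> legal
(2,3): no bracket -> illegal
(3,0): flips 2 -> legal
(4,0): flips 1 -> legal
(4,1): flips 2 -> legal
(5,1): flips 1 -> legal
(6,2): flips 1 -> legal
(6,3): flips 2 -> legal
(6,5): no bracket -> illegal
(7,3): flips 2 -> legal

Answer: (1,0) (2,0) (3,0) (4,0) (4,1) (5,1) (6,2) (6,3) (7,3)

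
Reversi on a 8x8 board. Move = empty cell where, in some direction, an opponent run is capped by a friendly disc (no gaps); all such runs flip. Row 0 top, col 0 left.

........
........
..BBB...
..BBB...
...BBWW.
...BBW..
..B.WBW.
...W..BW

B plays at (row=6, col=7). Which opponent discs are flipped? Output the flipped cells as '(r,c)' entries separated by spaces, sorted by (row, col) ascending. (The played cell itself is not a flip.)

Dir NW: first cell '.' (not opp) -> no flip
Dir N: first cell '.' (not opp) -> no flip
Dir NE: edge -> no flip
Dir W: opp run (6,6) capped by B -> flip
Dir E: edge -> no flip
Dir SW: first cell 'B' (not opp) -> no flip
Dir S: opp run (7,7), next=edge -> no flip
Dir SE: edge -> no flip

Answer: (6,6)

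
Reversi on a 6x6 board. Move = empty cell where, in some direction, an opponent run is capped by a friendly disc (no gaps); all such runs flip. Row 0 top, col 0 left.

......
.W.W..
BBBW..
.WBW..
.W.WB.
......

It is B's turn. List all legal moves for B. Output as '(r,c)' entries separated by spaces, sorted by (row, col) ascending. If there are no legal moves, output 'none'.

(0,0): flips 1 -> legal
(0,1): flips 1 -> legal
(0,2): flips 1 -> legal
(0,3): no bracket -> illegal
(0,4): flips 1 -> legal
(1,0): no bracket -> illegal
(1,2): no bracket -> illegal
(1,4): flips 1 -> legal
(2,4): flips 1 -> legal
(3,0): flips 1 -> legal
(3,4): flips 1 -> legal
(4,0): flips 1 -> legal
(4,2): flips 2 -> legal
(5,0): flips 1 -> legal
(5,1): flips 2 -> legal
(5,2): no bracket -> illegal
(5,3): no bracket -> illegal
(5,4): flips 1 -> legal

Answer: (0,0) (0,1) (0,2) (0,4) (1,4) (2,4) (3,0) (3,4) (4,0) (4,2) (5,0) (5,1) (5,4)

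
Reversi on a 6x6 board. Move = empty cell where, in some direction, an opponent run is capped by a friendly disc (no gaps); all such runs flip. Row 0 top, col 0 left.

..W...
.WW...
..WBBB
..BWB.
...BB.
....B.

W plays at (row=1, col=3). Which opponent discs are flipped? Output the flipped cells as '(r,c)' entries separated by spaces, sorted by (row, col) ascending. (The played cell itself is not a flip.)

Dir NW: first cell 'W' (not opp) -> no flip
Dir N: first cell '.' (not opp) -> no flip
Dir NE: first cell '.' (not opp) -> no flip
Dir W: first cell 'W' (not opp) -> no flip
Dir E: first cell '.' (not opp) -> no flip
Dir SW: first cell 'W' (not opp) -> no flip
Dir S: opp run (2,3) capped by W -> flip
Dir SE: opp run (2,4), next='.' -> no flip

Answer: (2,3)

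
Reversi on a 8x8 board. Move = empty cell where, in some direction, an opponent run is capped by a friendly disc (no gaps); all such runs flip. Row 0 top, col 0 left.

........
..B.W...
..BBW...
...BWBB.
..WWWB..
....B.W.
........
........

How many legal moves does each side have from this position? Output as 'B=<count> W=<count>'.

Answer: B=11 W=10

Derivation:
-- B to move --
(0,3): no bracket -> illegal
(0,4): flips 4 -> legal
(0,5): flips 1 -> legal
(1,3): flips 1 -> legal
(1,5): flips 1 -> legal
(2,5): flips 1 -> legal
(3,1): no bracket -> illegal
(3,2): flips 1 -> legal
(4,1): flips 3 -> legal
(4,6): no bracket -> illegal
(4,7): no bracket -> illegal
(5,1): flips 1 -> legal
(5,2): no bracket -> illegal
(5,3): flips 2 -> legal
(5,5): flips 1 -> legal
(5,7): no bracket -> illegal
(6,5): no bracket -> illegal
(6,6): no bracket -> illegal
(6,7): flips 1 -> legal
B mobility = 11
-- W to move --
(0,1): flips 2 -> legal
(0,2): no bracket -> illegal
(0,3): no bracket -> illegal
(1,1): flips 2 -> legal
(1,3): flips 2 -> legal
(2,1): flips 2 -> legal
(2,5): no bracket -> illegal
(2,6): flips 1 -> legal
(2,7): no bracket -> illegal
(3,1): no bracket -> illegal
(3,2): flips 2 -> legal
(3,7): flips 2 -> legal
(4,6): flips 2 -> legal
(4,7): no bracket -> illegal
(5,3): no bracket -> illegal
(5,5): no bracket -> illegal
(6,3): no bracket -> illegal
(6,4): flips 1 -> legal
(6,5): flips 1 -> legal
W mobility = 10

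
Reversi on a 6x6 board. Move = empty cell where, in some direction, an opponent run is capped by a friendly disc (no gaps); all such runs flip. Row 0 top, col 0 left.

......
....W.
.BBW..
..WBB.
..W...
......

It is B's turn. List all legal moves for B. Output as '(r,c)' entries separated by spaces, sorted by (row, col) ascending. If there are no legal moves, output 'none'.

(0,3): no bracket -> illegal
(0,4): no bracket -> illegal
(0,5): no bracket -> illegal
(1,2): flips 1 -> legal
(1,3): flips 1 -> legal
(1,5): no bracket -> illegal
(2,4): flips 1 -> legal
(2,5): no bracket -> illegal
(3,1): flips 1 -> legal
(4,1): no bracket -> illegal
(4,3): flips 1 -> legal
(5,1): flips 1 -> legal
(5,2): flips 2 -> legal
(5,3): no bracket -> illegal

Answer: (1,2) (1,3) (2,4) (3,1) (4,3) (5,1) (5,2)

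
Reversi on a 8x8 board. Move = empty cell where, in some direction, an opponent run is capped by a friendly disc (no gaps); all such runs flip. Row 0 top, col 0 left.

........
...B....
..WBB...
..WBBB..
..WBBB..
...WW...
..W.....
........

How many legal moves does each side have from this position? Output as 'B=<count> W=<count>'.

-- B to move --
(1,1): flips 1 -> legal
(1,2): no bracket -> illegal
(2,1): flips 2 -> legal
(3,1): flips 2 -> legal
(4,1): flips 2 -> legal
(5,1): flips 1 -> legal
(5,2): no bracket -> illegal
(5,5): no bracket -> illegal
(6,1): no bracket -> illegal
(6,3): flips 2 -> legal
(6,4): flips 1 -> legal
(6,5): flips 1 -> legal
(7,1): flips 2 -> legal
(7,2): no bracket -> illegal
(7,3): no bracket -> illegal
B mobility = 9
-- W to move --
(0,2): no bracket -> illegal
(0,3): flips 4 -> legal
(0,4): flips 1 -> legal
(1,2): no bracket -> illegal
(1,4): flips 4 -> legal
(1,5): flips 2 -> legal
(2,5): flips 2 -> legal
(2,6): flips 2 -> legal
(3,6): flips 4 -> legal
(4,6): flips 3 -> legal
(5,2): no bracket -> illegal
(5,5): flips 2 -> legal
(5,6): no bracket -> illegal
W mobility = 9

Answer: B=9 W=9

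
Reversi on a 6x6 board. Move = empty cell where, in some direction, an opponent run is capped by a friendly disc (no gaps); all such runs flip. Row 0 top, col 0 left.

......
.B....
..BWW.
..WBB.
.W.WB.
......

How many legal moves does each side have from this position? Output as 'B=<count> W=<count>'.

Answer: B=9 W=7

Derivation:
-- B to move --
(1,2): flips 1 -> legal
(1,3): flips 1 -> legal
(1,4): flips 1 -> legal
(1,5): flips 1 -> legal
(2,1): no bracket -> illegal
(2,5): flips 2 -> legal
(3,0): no bracket -> illegal
(3,1): flips 1 -> legal
(3,5): no bracket -> illegal
(4,0): no bracket -> illegal
(4,2): flips 2 -> legal
(5,0): no bracket -> illegal
(5,1): no bracket -> illegal
(5,2): flips 1 -> legal
(5,3): flips 1 -> legal
(5,4): no bracket -> illegal
B mobility = 9
-- W to move --
(0,0): no bracket -> illegal
(0,1): no bracket -> illegal
(0,2): no bracket -> illegal
(1,0): no bracket -> illegal
(1,2): flips 1 -> legal
(1,3): no bracket -> illegal
(2,0): no bracket -> illegal
(2,1): flips 1 -> legal
(2,5): flips 1 -> legal
(3,1): no bracket -> illegal
(3,5): flips 2 -> legal
(4,2): flips 1 -> legal
(4,5): flips 2 -> legal
(5,3): no bracket -> illegal
(5,4): flips 2 -> legal
(5,5): no bracket -> illegal
W mobility = 7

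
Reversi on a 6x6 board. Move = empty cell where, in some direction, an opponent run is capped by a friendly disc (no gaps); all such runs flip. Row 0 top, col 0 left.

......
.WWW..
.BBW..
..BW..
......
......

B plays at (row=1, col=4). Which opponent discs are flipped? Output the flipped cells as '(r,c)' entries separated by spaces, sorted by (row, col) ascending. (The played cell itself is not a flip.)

Answer: (2,3)

Derivation:
Dir NW: first cell '.' (not opp) -> no flip
Dir N: first cell '.' (not opp) -> no flip
Dir NE: first cell '.' (not opp) -> no flip
Dir W: opp run (1,3) (1,2) (1,1), next='.' -> no flip
Dir E: first cell '.' (not opp) -> no flip
Dir SW: opp run (2,3) capped by B -> flip
Dir S: first cell '.' (not opp) -> no flip
Dir SE: first cell '.' (not opp) -> no flip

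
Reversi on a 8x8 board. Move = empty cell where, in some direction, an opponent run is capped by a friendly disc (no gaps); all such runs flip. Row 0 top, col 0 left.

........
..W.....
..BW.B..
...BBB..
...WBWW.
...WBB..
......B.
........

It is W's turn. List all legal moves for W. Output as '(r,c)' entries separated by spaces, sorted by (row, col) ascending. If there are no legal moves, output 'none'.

(1,1): no bracket -> illegal
(1,3): no bracket -> illegal
(1,4): no bracket -> illegal
(1,5): flips 2 -> legal
(1,6): flips 2 -> legal
(2,1): flips 1 -> legal
(2,4): flips 1 -> legal
(2,6): flips 2 -> legal
(3,1): no bracket -> illegal
(3,2): flips 1 -> legal
(3,6): no bracket -> illegal
(4,2): no bracket -> illegal
(5,6): flips 2 -> legal
(5,7): no bracket -> illegal
(6,3): flips 1 -> legal
(6,4): flips 1 -> legal
(6,5): flips 2 -> legal
(6,7): no bracket -> illegal
(7,5): no bracket -> illegal
(7,6): no bracket -> illegal
(7,7): no bracket -> illegal

Answer: (1,5) (1,6) (2,1) (2,4) (2,6) (3,2) (5,6) (6,3) (6,4) (6,5)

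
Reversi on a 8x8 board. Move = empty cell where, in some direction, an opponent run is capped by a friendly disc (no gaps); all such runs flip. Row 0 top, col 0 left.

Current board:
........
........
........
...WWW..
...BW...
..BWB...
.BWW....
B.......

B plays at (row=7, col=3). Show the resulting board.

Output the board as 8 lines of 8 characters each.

Place B at (7,3); scan 8 dirs for brackets.
Dir NW: opp run (6,2), next='.' -> no flip
Dir N: opp run (6,3) (5,3) capped by B -> flip
Dir NE: first cell '.' (not opp) -> no flip
Dir W: first cell '.' (not opp) -> no flip
Dir E: first cell '.' (not opp) -> no flip
Dir SW: edge -> no flip
Dir S: edge -> no flip
Dir SE: edge -> no flip
All flips: (5,3) (6,3)

Answer: ........
........
........
...WWW..
...BW...
..BBB...
.BWB....
B..B....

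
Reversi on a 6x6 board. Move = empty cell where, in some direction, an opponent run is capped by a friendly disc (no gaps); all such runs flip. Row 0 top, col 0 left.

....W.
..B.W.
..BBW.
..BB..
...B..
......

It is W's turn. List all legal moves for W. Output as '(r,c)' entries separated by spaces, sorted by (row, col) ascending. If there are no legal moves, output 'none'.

Answer: (2,1) (4,1) (4,2)

Derivation:
(0,1): no bracket -> illegal
(0,2): no bracket -> illegal
(0,3): no bracket -> illegal
(1,1): no bracket -> illegal
(1,3): no bracket -> illegal
(2,1): flips 2 -> legal
(3,1): no bracket -> illegal
(3,4): no bracket -> illegal
(4,1): flips 2 -> legal
(4,2): flips 1 -> legal
(4,4): no bracket -> illegal
(5,2): no bracket -> illegal
(5,3): no bracket -> illegal
(5,4): no bracket -> illegal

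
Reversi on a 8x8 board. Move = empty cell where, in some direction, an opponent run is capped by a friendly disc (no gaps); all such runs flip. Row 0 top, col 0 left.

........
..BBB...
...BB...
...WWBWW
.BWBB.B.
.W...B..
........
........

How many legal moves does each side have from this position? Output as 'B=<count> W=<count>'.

Answer: B=7 W=13

Derivation:
-- B to move --
(2,2): flips 1 -> legal
(2,5): flips 1 -> legal
(2,6): flips 1 -> legal
(2,7): no bracket -> illegal
(3,1): no bracket -> illegal
(3,2): flips 2 -> legal
(4,0): no bracket -> illegal
(4,5): flips 1 -> legal
(4,7): no bracket -> illegal
(5,0): no bracket -> illegal
(5,2): no bracket -> illegal
(5,3): no bracket -> illegal
(6,0): flips 3 -> legal
(6,1): flips 1 -> legal
(6,2): no bracket -> illegal
B mobility = 7
-- W to move --
(0,1): flips 2 -> legal
(0,2): no bracket -> illegal
(0,3): flips 2 -> legal
(0,4): flips 2 -> legal
(0,5): no bracket -> illegal
(1,1): no bracket -> illegal
(1,5): flips 1 -> legal
(2,1): no bracket -> illegal
(2,2): no bracket -> illegal
(2,5): no bracket -> illegal
(2,6): no bracket -> illegal
(3,0): no bracket -> illegal
(3,1): flips 1 -> legal
(3,2): no bracket -> illegal
(4,0): flips 1 -> legal
(4,5): flips 2 -> legal
(4,7): no bracket -> illegal
(5,0): no bracket -> illegal
(5,2): flips 1 -> legal
(5,3): flips 1 -> legal
(5,4): flips 1 -> legal
(5,6): flips 1 -> legal
(5,7): no bracket -> illegal
(6,4): flips 2 -> legal
(6,5): no bracket -> illegal
(6,6): flips 2 -> legal
W mobility = 13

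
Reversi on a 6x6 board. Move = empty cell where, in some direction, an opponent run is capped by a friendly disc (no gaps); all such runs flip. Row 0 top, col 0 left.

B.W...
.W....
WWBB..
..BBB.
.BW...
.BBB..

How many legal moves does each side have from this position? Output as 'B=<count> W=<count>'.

Answer: B=3 W=5

Derivation:
-- B to move --
(0,1): no bracket -> illegal
(0,3): no bracket -> illegal
(1,0): flips 1 -> legal
(1,2): no bracket -> illegal
(1,3): no bracket -> illegal
(3,0): no bracket -> illegal
(3,1): flips 1 -> legal
(4,3): flips 1 -> legal
B mobility = 3
-- W to move --
(0,1): no bracket -> illegal
(1,0): no bracket -> illegal
(1,2): flips 2 -> legal
(1,3): no bracket -> illegal
(1,4): no bracket -> illegal
(2,4): flips 3 -> legal
(2,5): no bracket -> illegal
(3,0): no bracket -> illegal
(3,1): no bracket -> illegal
(3,5): no bracket -> illegal
(4,0): flips 1 -> legal
(4,3): flips 1 -> legal
(4,4): flips 2 -> legal
(4,5): no bracket -> illegal
(5,0): no bracket -> illegal
(5,4): no bracket -> illegal
W mobility = 5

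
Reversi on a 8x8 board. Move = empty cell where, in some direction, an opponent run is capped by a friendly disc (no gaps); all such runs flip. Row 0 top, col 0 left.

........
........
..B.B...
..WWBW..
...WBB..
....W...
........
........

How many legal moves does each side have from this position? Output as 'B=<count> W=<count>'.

-- B to move --
(2,1): no bracket -> illegal
(2,3): no bracket -> illegal
(2,5): flips 1 -> legal
(2,6): flips 1 -> legal
(3,1): flips 2 -> legal
(3,6): flips 1 -> legal
(4,1): no bracket -> illegal
(4,2): flips 3 -> legal
(4,6): flips 1 -> legal
(5,2): flips 1 -> legal
(5,3): no bracket -> illegal
(5,5): no bracket -> illegal
(6,3): flips 1 -> legal
(6,4): flips 1 -> legal
(6,5): no bracket -> illegal
B mobility = 9
-- W to move --
(1,1): flips 1 -> legal
(1,2): flips 1 -> legal
(1,3): flips 1 -> legal
(1,4): flips 3 -> legal
(1,5): flips 1 -> legal
(2,1): no bracket -> illegal
(2,3): no bracket -> illegal
(2,5): flips 1 -> legal
(3,1): no bracket -> illegal
(3,6): flips 1 -> legal
(4,6): flips 2 -> legal
(5,3): flips 1 -> legal
(5,5): flips 2 -> legal
(5,6): no bracket -> illegal
W mobility = 10

Answer: B=9 W=10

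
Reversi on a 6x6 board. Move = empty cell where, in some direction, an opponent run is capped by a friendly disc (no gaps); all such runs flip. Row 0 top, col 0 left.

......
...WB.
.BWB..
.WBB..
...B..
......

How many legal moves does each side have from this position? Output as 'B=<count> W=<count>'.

-- B to move --
(0,2): no bracket -> illegal
(0,3): flips 1 -> legal
(0,4): no bracket -> illegal
(1,1): flips 1 -> legal
(1,2): flips 2 -> legal
(2,0): no bracket -> illegal
(2,4): no bracket -> illegal
(3,0): flips 1 -> legal
(4,0): no bracket -> illegal
(4,1): flips 1 -> legal
(4,2): no bracket -> illegal
B mobility = 5
-- W to move --
(0,3): no bracket -> illegal
(0,4): no bracket -> illegal
(0,5): no bracket -> illegal
(1,0): no bracket -> illegal
(1,1): flips 1 -> legal
(1,2): no bracket -> illegal
(1,5): flips 1 -> legal
(2,0): flips 1 -> legal
(2,4): flips 1 -> legal
(2,5): no bracket -> illegal
(3,0): no bracket -> illegal
(3,4): flips 2 -> legal
(4,1): no bracket -> illegal
(4,2): flips 1 -> legal
(4,4): flips 1 -> legal
(5,2): no bracket -> illegal
(5,3): flips 3 -> legal
(5,4): no bracket -> illegal
W mobility = 8

Answer: B=5 W=8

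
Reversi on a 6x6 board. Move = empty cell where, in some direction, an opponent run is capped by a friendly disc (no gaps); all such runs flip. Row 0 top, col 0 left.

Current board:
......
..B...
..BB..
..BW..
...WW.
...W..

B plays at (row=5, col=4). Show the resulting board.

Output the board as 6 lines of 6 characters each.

Answer: ......
..B...
..BB..
..BW..
...BW.
...WB.

Derivation:
Place B at (5,4); scan 8 dirs for brackets.
Dir NW: opp run (4,3) capped by B -> flip
Dir N: opp run (4,4), next='.' -> no flip
Dir NE: first cell '.' (not opp) -> no flip
Dir W: opp run (5,3), next='.' -> no flip
Dir E: first cell '.' (not opp) -> no flip
Dir SW: edge -> no flip
Dir S: edge -> no flip
Dir SE: edge -> no flip
All flips: (4,3)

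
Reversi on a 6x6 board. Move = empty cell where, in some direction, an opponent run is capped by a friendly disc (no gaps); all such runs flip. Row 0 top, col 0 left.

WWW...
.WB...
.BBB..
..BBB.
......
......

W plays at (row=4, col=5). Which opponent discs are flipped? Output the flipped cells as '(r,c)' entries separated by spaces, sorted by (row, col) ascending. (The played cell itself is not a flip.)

Dir NW: opp run (3,4) (2,3) (1,2) capped by W -> flip
Dir N: first cell '.' (not opp) -> no flip
Dir NE: edge -> no flip
Dir W: first cell '.' (not opp) -> no flip
Dir E: edge -> no flip
Dir SW: first cell '.' (not opp) -> no flip
Dir S: first cell '.' (not opp) -> no flip
Dir SE: edge -> no flip

Answer: (1,2) (2,3) (3,4)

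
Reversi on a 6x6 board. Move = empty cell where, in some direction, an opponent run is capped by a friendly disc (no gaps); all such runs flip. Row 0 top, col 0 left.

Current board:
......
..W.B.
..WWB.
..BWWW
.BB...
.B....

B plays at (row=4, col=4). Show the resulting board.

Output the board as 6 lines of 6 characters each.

Place B at (4,4); scan 8 dirs for brackets.
Dir NW: opp run (3,3) (2,2), next='.' -> no flip
Dir N: opp run (3,4) capped by B -> flip
Dir NE: opp run (3,5), next=edge -> no flip
Dir W: first cell '.' (not opp) -> no flip
Dir E: first cell '.' (not opp) -> no flip
Dir SW: first cell '.' (not opp) -> no flip
Dir S: first cell '.' (not opp) -> no flip
Dir SE: first cell '.' (not opp) -> no flip
All flips: (3,4)

Answer: ......
..W.B.
..WWB.
..BWBW
.BB.B.
.B....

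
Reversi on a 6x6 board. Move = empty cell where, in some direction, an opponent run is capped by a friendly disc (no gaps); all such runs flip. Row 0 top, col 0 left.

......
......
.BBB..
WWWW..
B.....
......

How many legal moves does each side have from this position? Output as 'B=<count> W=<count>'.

-- B to move --
(2,0): flips 1 -> legal
(2,4): no bracket -> illegal
(3,4): no bracket -> illegal
(4,1): flips 2 -> legal
(4,2): flips 1 -> legal
(4,3): flips 2 -> legal
(4,4): flips 1 -> legal
B mobility = 5
-- W to move --
(1,0): flips 1 -> legal
(1,1): flips 2 -> legal
(1,2): flips 2 -> legal
(1,3): flips 2 -> legal
(1,4): flips 1 -> legal
(2,0): no bracket -> illegal
(2,4): no bracket -> illegal
(3,4): no bracket -> illegal
(4,1): no bracket -> illegal
(5,0): flips 1 -> legal
(5,1): no bracket -> illegal
W mobility = 6

Answer: B=5 W=6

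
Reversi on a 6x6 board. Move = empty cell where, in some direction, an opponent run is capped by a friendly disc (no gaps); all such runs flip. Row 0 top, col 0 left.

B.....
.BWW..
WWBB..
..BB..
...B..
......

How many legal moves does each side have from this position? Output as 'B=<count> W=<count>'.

-- B to move --
(0,1): flips 1 -> legal
(0,2): flips 1 -> legal
(0,3): flips 1 -> legal
(0,4): flips 1 -> legal
(1,0): flips 1 -> legal
(1,4): flips 2 -> legal
(2,4): no bracket -> illegal
(3,0): no bracket -> illegal
(3,1): flips 1 -> legal
B mobility = 7
-- W to move --
(0,1): flips 1 -> legal
(0,2): flips 1 -> legal
(1,0): flips 1 -> legal
(1,4): no bracket -> illegal
(2,4): flips 2 -> legal
(3,1): flips 1 -> legal
(3,4): flips 1 -> legal
(4,1): no bracket -> illegal
(4,2): flips 2 -> legal
(4,4): no bracket -> illegal
(5,2): no bracket -> illegal
(5,3): flips 3 -> legal
(5,4): flips 2 -> legal
W mobility = 9

Answer: B=7 W=9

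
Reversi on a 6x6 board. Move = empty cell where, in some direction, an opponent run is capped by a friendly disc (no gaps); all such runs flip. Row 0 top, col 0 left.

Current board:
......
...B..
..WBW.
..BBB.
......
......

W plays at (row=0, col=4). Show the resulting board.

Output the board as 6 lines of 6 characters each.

Answer: ....W.
...W..
..WBW.
..BBB.
......
......

Derivation:
Place W at (0,4); scan 8 dirs for brackets.
Dir NW: edge -> no flip
Dir N: edge -> no flip
Dir NE: edge -> no flip
Dir W: first cell '.' (not opp) -> no flip
Dir E: first cell '.' (not opp) -> no flip
Dir SW: opp run (1,3) capped by W -> flip
Dir S: first cell '.' (not opp) -> no flip
Dir SE: first cell '.' (not opp) -> no flip
All flips: (1,3)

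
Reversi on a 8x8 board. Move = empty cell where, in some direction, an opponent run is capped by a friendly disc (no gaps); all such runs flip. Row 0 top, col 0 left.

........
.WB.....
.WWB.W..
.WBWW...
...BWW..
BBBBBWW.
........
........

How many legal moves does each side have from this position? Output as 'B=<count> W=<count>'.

Answer: B=10 W=11

Derivation:
-- B to move --
(0,0): no bracket -> illegal
(0,1): no bracket -> illegal
(0,2): no bracket -> illegal
(1,0): flips 2 -> legal
(1,3): no bracket -> illegal
(1,4): no bracket -> illegal
(1,5): no bracket -> illegal
(1,6): flips 2 -> legal
(2,0): flips 2 -> legal
(2,4): flips 2 -> legal
(2,6): no bracket -> illegal
(3,0): flips 2 -> legal
(3,5): flips 3 -> legal
(3,6): flips 1 -> legal
(4,0): no bracket -> illegal
(4,1): no bracket -> illegal
(4,2): no bracket -> illegal
(4,6): flips 2 -> legal
(4,7): no bracket -> illegal
(5,7): flips 2 -> legal
(6,4): no bracket -> illegal
(6,5): no bracket -> illegal
(6,6): no bracket -> illegal
(6,7): flips 3 -> legal
B mobility = 10
-- W to move --
(0,1): flips 2 -> legal
(0,2): flips 1 -> legal
(0,3): flips 1 -> legal
(1,3): flips 2 -> legal
(1,4): no bracket -> illegal
(2,4): flips 1 -> legal
(4,0): no bracket -> illegal
(4,1): no bracket -> illegal
(4,2): flips 2 -> legal
(6,0): no bracket -> illegal
(6,1): flips 2 -> legal
(6,2): flips 1 -> legal
(6,3): flips 3 -> legal
(6,4): flips 1 -> legal
(6,5): flips 3 -> legal
W mobility = 11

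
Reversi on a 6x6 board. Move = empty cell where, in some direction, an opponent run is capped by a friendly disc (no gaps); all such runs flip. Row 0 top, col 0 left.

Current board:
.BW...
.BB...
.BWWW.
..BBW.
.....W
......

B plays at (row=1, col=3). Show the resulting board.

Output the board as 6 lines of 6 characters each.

Answer: .BW...
.BBB..
.BWBW.
..BBW.
.....W
......

Derivation:
Place B at (1,3); scan 8 dirs for brackets.
Dir NW: opp run (0,2), next=edge -> no flip
Dir N: first cell '.' (not opp) -> no flip
Dir NE: first cell '.' (not opp) -> no flip
Dir W: first cell 'B' (not opp) -> no flip
Dir E: first cell '.' (not opp) -> no flip
Dir SW: opp run (2,2), next='.' -> no flip
Dir S: opp run (2,3) capped by B -> flip
Dir SE: opp run (2,4), next='.' -> no flip
All flips: (2,3)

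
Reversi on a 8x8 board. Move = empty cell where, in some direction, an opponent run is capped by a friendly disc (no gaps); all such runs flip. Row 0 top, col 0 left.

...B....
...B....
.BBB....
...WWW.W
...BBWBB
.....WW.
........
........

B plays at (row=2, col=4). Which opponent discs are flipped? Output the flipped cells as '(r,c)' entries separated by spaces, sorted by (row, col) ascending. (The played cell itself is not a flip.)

Answer: (3,4) (3,5)

Derivation:
Dir NW: first cell 'B' (not opp) -> no flip
Dir N: first cell '.' (not opp) -> no flip
Dir NE: first cell '.' (not opp) -> no flip
Dir W: first cell 'B' (not opp) -> no flip
Dir E: first cell '.' (not opp) -> no flip
Dir SW: opp run (3,3), next='.' -> no flip
Dir S: opp run (3,4) capped by B -> flip
Dir SE: opp run (3,5) capped by B -> flip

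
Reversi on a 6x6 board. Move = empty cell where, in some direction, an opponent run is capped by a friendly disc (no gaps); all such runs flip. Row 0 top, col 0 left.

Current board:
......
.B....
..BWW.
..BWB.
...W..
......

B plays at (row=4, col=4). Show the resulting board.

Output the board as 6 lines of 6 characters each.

Answer: ......
.B....
..BWW.
..BBB.
...WB.
......

Derivation:
Place B at (4,4); scan 8 dirs for brackets.
Dir NW: opp run (3,3) capped by B -> flip
Dir N: first cell 'B' (not opp) -> no flip
Dir NE: first cell '.' (not opp) -> no flip
Dir W: opp run (4,3), next='.' -> no flip
Dir E: first cell '.' (not opp) -> no flip
Dir SW: first cell '.' (not opp) -> no flip
Dir S: first cell '.' (not opp) -> no flip
Dir SE: first cell '.' (not opp) -> no flip
All flips: (3,3)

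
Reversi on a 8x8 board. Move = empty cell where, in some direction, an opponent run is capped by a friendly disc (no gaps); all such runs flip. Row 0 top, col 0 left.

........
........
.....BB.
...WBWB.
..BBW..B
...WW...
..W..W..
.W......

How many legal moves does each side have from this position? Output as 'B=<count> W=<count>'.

-- B to move --
(2,2): no bracket -> illegal
(2,3): flips 1 -> legal
(2,4): flips 1 -> legal
(3,2): flips 1 -> legal
(4,5): flips 2 -> legal
(4,6): no bracket -> illegal
(5,1): no bracket -> illegal
(5,2): no bracket -> illegal
(5,5): no bracket -> illegal
(5,6): no bracket -> illegal
(6,0): no bracket -> illegal
(6,1): no bracket -> illegal
(6,3): flips 1 -> legal
(6,4): flips 3 -> legal
(6,6): no bracket -> illegal
(7,0): no bracket -> illegal
(7,2): no bracket -> illegal
(7,3): no bracket -> illegal
(7,4): no bracket -> illegal
(7,5): no bracket -> illegal
(7,6): flips 2 -> legal
B mobility = 7
-- W to move --
(1,4): no bracket -> illegal
(1,5): flips 1 -> legal
(1,6): no bracket -> illegal
(1,7): flips 1 -> legal
(2,3): no bracket -> illegal
(2,4): flips 1 -> legal
(2,7): no bracket -> illegal
(3,1): flips 1 -> legal
(3,2): flips 1 -> legal
(3,7): flips 1 -> legal
(4,1): flips 2 -> legal
(4,5): no bracket -> illegal
(4,6): no bracket -> illegal
(5,1): flips 1 -> legal
(5,2): no bracket -> illegal
(5,6): no bracket -> illegal
(5,7): no bracket -> illegal
W mobility = 8

Answer: B=7 W=8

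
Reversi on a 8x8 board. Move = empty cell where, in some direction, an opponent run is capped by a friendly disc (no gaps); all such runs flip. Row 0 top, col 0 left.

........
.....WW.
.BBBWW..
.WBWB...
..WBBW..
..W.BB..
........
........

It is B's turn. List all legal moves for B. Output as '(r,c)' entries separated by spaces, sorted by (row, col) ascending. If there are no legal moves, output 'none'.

(0,4): no bracket -> illegal
(0,5): no bracket -> illegal
(0,6): no bracket -> illegal
(0,7): flips 2 -> legal
(1,3): no bracket -> illegal
(1,4): flips 1 -> legal
(1,7): no bracket -> illegal
(2,0): no bracket -> illegal
(2,6): flips 2 -> legal
(2,7): no bracket -> illegal
(3,0): flips 1 -> legal
(3,5): flips 1 -> legal
(3,6): flips 1 -> legal
(4,0): flips 1 -> legal
(4,1): flips 2 -> legal
(4,6): flips 1 -> legal
(5,1): no bracket -> illegal
(5,3): no bracket -> illegal
(5,6): flips 1 -> legal
(6,1): flips 1 -> legal
(6,2): flips 2 -> legal
(6,3): no bracket -> illegal

Answer: (0,7) (1,4) (2,6) (3,0) (3,5) (3,6) (4,0) (4,1) (4,6) (5,6) (6,1) (6,2)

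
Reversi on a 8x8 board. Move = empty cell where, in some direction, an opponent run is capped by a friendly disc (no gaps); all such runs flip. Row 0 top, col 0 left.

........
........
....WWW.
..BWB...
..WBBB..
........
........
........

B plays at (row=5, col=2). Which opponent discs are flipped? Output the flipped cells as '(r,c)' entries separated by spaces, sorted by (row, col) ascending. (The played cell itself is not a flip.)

Dir NW: first cell '.' (not opp) -> no flip
Dir N: opp run (4,2) capped by B -> flip
Dir NE: first cell 'B' (not opp) -> no flip
Dir W: first cell '.' (not opp) -> no flip
Dir E: first cell '.' (not opp) -> no flip
Dir SW: first cell '.' (not opp) -> no flip
Dir S: first cell '.' (not opp) -> no flip
Dir SE: first cell '.' (not opp) -> no flip

Answer: (4,2)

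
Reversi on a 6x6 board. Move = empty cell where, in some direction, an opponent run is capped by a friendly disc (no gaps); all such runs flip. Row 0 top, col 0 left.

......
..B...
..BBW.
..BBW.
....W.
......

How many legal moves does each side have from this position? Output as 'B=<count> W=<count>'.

Answer: B=5 W=5

Derivation:
-- B to move --
(1,3): no bracket -> illegal
(1,4): no bracket -> illegal
(1,5): flips 1 -> legal
(2,5): flips 1 -> legal
(3,5): flips 1 -> legal
(4,3): no bracket -> illegal
(4,5): flips 1 -> legal
(5,3): no bracket -> illegal
(5,4): no bracket -> illegal
(5,5): flips 1 -> legal
B mobility = 5
-- W to move --
(0,1): flips 2 -> legal
(0,2): no bracket -> illegal
(0,3): no bracket -> illegal
(1,1): flips 2 -> legal
(1,3): no bracket -> illegal
(1,4): no bracket -> illegal
(2,1): flips 2 -> legal
(3,1): flips 2 -> legal
(4,1): no bracket -> illegal
(4,2): flips 1 -> legal
(4,3): no bracket -> illegal
W mobility = 5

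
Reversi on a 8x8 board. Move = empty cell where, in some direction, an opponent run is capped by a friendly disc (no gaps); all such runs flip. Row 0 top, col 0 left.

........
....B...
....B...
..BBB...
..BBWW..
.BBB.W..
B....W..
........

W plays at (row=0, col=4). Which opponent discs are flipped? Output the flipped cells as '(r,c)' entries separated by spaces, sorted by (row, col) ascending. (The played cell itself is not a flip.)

Dir NW: edge -> no flip
Dir N: edge -> no flip
Dir NE: edge -> no flip
Dir W: first cell '.' (not opp) -> no flip
Dir E: first cell '.' (not opp) -> no flip
Dir SW: first cell '.' (not opp) -> no flip
Dir S: opp run (1,4) (2,4) (3,4) capped by W -> flip
Dir SE: first cell '.' (not opp) -> no flip

Answer: (1,4) (2,4) (3,4)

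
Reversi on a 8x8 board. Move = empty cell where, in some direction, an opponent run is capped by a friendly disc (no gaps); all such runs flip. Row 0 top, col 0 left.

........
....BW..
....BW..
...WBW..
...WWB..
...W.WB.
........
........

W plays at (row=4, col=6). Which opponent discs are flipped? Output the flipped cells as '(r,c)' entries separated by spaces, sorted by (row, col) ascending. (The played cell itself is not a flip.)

Dir NW: first cell 'W' (not opp) -> no flip
Dir N: first cell '.' (not opp) -> no flip
Dir NE: first cell '.' (not opp) -> no flip
Dir W: opp run (4,5) capped by W -> flip
Dir E: first cell '.' (not opp) -> no flip
Dir SW: first cell 'W' (not opp) -> no flip
Dir S: opp run (5,6), next='.' -> no flip
Dir SE: first cell '.' (not opp) -> no flip

Answer: (4,5)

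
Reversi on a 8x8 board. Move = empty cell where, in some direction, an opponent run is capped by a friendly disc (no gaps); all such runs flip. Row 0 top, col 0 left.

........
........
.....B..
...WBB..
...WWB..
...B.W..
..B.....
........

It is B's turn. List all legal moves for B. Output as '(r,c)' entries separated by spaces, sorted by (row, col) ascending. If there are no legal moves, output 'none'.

(2,2): no bracket -> illegal
(2,3): flips 2 -> legal
(2,4): no bracket -> illegal
(3,2): flips 1 -> legal
(4,2): flips 2 -> legal
(4,6): no bracket -> illegal
(5,2): flips 1 -> legal
(5,4): flips 1 -> legal
(5,6): no bracket -> illegal
(6,4): no bracket -> illegal
(6,5): flips 1 -> legal
(6,6): no bracket -> illegal

Answer: (2,3) (3,2) (4,2) (5,2) (5,4) (6,5)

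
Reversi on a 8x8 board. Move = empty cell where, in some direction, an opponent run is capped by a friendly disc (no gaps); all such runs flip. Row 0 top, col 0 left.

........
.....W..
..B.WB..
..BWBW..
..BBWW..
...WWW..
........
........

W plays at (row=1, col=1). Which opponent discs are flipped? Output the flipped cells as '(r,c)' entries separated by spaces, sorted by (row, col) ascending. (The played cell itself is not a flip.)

Answer: (2,2)

Derivation:
Dir NW: first cell '.' (not opp) -> no flip
Dir N: first cell '.' (not opp) -> no flip
Dir NE: first cell '.' (not opp) -> no flip
Dir W: first cell '.' (not opp) -> no flip
Dir E: first cell '.' (not opp) -> no flip
Dir SW: first cell '.' (not opp) -> no flip
Dir S: first cell '.' (not opp) -> no flip
Dir SE: opp run (2,2) capped by W -> flip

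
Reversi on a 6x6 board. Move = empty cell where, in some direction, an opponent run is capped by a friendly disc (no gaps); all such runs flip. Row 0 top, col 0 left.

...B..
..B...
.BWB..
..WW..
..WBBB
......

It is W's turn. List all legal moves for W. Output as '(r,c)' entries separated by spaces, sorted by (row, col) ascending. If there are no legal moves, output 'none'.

Answer: (0,2) (1,0) (1,3) (1,4) (2,0) (2,4) (5,3) (5,4) (5,5)

Derivation:
(0,1): no bracket -> illegal
(0,2): flips 1 -> legal
(0,4): no bracket -> illegal
(1,0): flips 1 -> legal
(1,1): no bracket -> illegal
(1,3): flips 1 -> legal
(1,4): flips 1 -> legal
(2,0): flips 1 -> legal
(2,4): flips 1 -> legal
(3,0): no bracket -> illegal
(3,1): no bracket -> illegal
(3,4): no bracket -> illegal
(3,5): no bracket -> illegal
(5,2): no bracket -> illegal
(5,3): flips 1 -> legal
(5,4): flips 1 -> legal
(5,5): flips 1 -> legal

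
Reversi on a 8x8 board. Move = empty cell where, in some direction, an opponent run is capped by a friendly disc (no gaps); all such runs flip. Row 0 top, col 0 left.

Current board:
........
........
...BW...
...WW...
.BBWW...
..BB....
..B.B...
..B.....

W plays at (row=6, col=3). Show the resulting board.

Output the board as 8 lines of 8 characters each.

Answer: ........
........
...BW...
...WW...
.BBWW...
..BW....
..BWB...
..B.....

Derivation:
Place W at (6,3); scan 8 dirs for brackets.
Dir NW: opp run (5,2) (4,1), next='.' -> no flip
Dir N: opp run (5,3) capped by W -> flip
Dir NE: first cell '.' (not opp) -> no flip
Dir W: opp run (6,2), next='.' -> no flip
Dir E: opp run (6,4), next='.' -> no flip
Dir SW: opp run (7,2), next=edge -> no flip
Dir S: first cell '.' (not opp) -> no flip
Dir SE: first cell '.' (not opp) -> no flip
All flips: (5,3)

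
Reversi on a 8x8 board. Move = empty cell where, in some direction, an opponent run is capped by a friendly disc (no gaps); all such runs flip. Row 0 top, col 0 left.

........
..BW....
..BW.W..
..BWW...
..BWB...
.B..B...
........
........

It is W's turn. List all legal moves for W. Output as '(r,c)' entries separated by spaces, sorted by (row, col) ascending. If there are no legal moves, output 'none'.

(0,1): flips 1 -> legal
(0,2): no bracket -> illegal
(0,3): no bracket -> illegal
(1,1): flips 2 -> legal
(2,1): flips 2 -> legal
(3,1): flips 2 -> legal
(3,5): no bracket -> illegal
(4,0): no bracket -> illegal
(4,1): flips 2 -> legal
(4,5): flips 1 -> legal
(5,0): no bracket -> illegal
(5,2): no bracket -> illegal
(5,3): no bracket -> illegal
(5,5): flips 1 -> legal
(6,0): flips 2 -> legal
(6,1): no bracket -> illegal
(6,2): no bracket -> illegal
(6,3): no bracket -> illegal
(6,4): flips 2 -> legal
(6,5): flips 1 -> legal

Answer: (0,1) (1,1) (2,1) (3,1) (4,1) (4,5) (5,5) (6,0) (6,4) (6,5)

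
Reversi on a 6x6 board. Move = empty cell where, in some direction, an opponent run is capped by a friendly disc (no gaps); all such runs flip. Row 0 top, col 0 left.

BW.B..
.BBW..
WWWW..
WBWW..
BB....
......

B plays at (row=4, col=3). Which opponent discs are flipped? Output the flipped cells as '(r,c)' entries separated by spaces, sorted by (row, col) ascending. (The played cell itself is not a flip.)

Dir NW: opp run (3,2) (2,1), next='.' -> no flip
Dir N: opp run (3,3) (2,3) (1,3) capped by B -> flip
Dir NE: first cell '.' (not opp) -> no flip
Dir W: first cell '.' (not opp) -> no flip
Dir E: first cell '.' (not opp) -> no flip
Dir SW: first cell '.' (not opp) -> no flip
Dir S: first cell '.' (not opp) -> no flip
Dir SE: first cell '.' (not opp) -> no flip

Answer: (1,3) (2,3) (3,3)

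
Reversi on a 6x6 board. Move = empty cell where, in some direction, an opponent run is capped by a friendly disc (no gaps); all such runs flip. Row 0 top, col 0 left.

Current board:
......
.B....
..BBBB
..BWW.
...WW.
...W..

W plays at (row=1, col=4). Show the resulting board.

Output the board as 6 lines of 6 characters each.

Place W at (1,4); scan 8 dirs for brackets.
Dir NW: first cell '.' (not opp) -> no flip
Dir N: first cell '.' (not opp) -> no flip
Dir NE: first cell '.' (not opp) -> no flip
Dir W: first cell '.' (not opp) -> no flip
Dir E: first cell '.' (not opp) -> no flip
Dir SW: opp run (2,3) (3,2), next='.' -> no flip
Dir S: opp run (2,4) capped by W -> flip
Dir SE: opp run (2,5), next=edge -> no flip
All flips: (2,4)

Answer: ......
.B..W.
..BBWB
..BWW.
...WW.
...W..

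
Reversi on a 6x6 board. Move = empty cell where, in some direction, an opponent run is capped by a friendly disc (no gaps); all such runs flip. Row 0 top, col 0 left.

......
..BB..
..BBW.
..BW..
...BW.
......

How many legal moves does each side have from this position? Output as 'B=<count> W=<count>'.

-- B to move --
(1,4): no bracket -> illegal
(1,5): no bracket -> illegal
(2,5): flips 1 -> legal
(3,4): flips 1 -> legal
(3,5): flips 1 -> legal
(4,2): no bracket -> illegal
(4,5): flips 1 -> legal
(5,3): no bracket -> illegal
(5,4): no bracket -> illegal
(5,5): flips 2 -> legal
B mobility = 5
-- W to move --
(0,1): no bracket -> illegal
(0,2): flips 1 -> legal
(0,3): flips 2 -> legal
(0,4): no bracket -> illegal
(1,1): flips 1 -> legal
(1,4): no bracket -> illegal
(2,1): flips 2 -> legal
(3,1): flips 1 -> legal
(3,4): no bracket -> illegal
(4,1): no bracket -> illegal
(4,2): flips 1 -> legal
(5,2): no bracket -> illegal
(5,3): flips 1 -> legal
(5,4): no bracket -> illegal
W mobility = 7

Answer: B=5 W=7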